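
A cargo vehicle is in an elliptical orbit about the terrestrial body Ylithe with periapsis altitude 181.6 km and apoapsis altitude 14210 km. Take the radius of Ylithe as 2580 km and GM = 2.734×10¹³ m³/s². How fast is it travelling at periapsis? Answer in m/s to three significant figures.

v ≈ 4120 m/s

r_p = 2580 + 181.6 = 2761.6 km = 2.7616×10⁶ m.
r_a = 2580 + 14210 = 16790 km = 1.6790×10⁷ m.
Semi-major axis a = (r_p + r_a)/2 = 9775.8 km = 9.776×10⁶ m.
Vis-viva: v² = μ(2/r − 1/a) = 2.734×10¹³ × (7.242×10⁻⁷ − 1.023×10⁻⁷) = 1.700×10⁷ m²/s².
v = 4124 m/s.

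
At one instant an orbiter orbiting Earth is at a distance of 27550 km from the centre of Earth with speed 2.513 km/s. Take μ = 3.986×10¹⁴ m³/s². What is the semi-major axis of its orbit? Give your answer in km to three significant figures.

a ≈ 17600 km

r = 2.755×10⁷ m.
Specific orbital energy ε = v²/2 − μ/r = (2513)²/2 − 3.986×10¹⁴/2.755×10⁷ = -1.131×10⁷ J/kg.
Since ε = −μ/(2a), a = −μ/(2ε) = 1.762×10⁷ m = 17621 km.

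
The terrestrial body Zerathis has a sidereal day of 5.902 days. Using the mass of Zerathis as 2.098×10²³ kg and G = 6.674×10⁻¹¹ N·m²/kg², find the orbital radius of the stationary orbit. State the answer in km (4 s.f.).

μ = GM = 6.674×10⁻¹¹ × 2.098×10²³ = 1.400×10¹³ m³/s².
T = 5.902 days = 5.099×10⁵ s.
A synchronous orbit has period T, so by Kepler's third law a = (μT²/4π²)^(1/3).
μT²/4π² = 1.400×10¹³ × (5.099×10⁵)² / 39.48 = 9.223×10²² m³.
a = 4.518×10⁷ m = 45181 km.

r_sync ≈ 45180 km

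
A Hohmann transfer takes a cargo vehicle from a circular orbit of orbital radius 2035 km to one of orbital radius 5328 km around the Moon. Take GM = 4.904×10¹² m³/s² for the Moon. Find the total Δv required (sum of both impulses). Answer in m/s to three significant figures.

r₁ = 2035 km = 2.035×10⁶ m.
r₂ = 5328 km = 5.328×10⁶ m.
Transfer ellipse a_t = (r₁ + r₂)/2 = 3.682×10⁶ m.
At r₁: circular v_c1 = √(μ/r₁) = 1552 m/s; transfer-perilune v_p = √[μ(2/r₁ − 1/a_t)] = 1868 m/s.
Δv₁ = v_p − v_c1 = 315.1 m/s.
At r₂: circular v_c2 = √(μ/r₂) = 959.4 m/s; transfer-apolune v_a = √[μ(2/r₂ − 1/a_t)] = 713.3 m/s.
Δv₂ = v_c2 − v_a = 246.1 m/s.
Total Δv = Δv₁ + Δv₂ = 561.2 m/s.

Δv_total ≈ 561 m/s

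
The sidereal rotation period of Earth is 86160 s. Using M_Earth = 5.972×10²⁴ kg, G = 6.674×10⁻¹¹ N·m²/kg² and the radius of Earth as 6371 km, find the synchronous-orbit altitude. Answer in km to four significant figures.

μ = GM = 6.674×10⁻¹¹ × 5.972×10²⁴ = 3.986×10¹⁴ m³/s².
A synchronous orbit has period T, so by Kepler's third law a = (μT²/4π²)^(1/3).
μT²/4π² = 3.986×10¹⁴ × (8.616×10⁴)² / 39.48 = 7.495×10²² m³.
a = 4.216×10⁷ m = 42162 km.
Altitude h = a − R = 42162 − 6371 = 35791 km.

h_sync ≈ 35790 km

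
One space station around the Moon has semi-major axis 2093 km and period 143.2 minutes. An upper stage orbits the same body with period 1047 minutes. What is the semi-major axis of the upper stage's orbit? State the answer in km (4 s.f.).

a₂ ≈ 7884 km

Kepler's third law: a³ ∝ T², so a₂ = a₁ (T₂/T₁)^(2/3).
T₂/T₁ = 7.311, (T₂/T₁)^(2/3) = 3.767.
a₂ = 2093 × 3.767 = 7884 km.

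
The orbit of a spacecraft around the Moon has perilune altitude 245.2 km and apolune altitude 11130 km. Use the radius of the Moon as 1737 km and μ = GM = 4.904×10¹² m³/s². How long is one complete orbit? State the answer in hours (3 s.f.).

r_p = 1737 + 245.2 = 1982.2 km = 1.9822×10⁶ m.
r_a = 1737 + 11130 = 12867 km = 1.2867×10⁷ m.
Semi-major axis a = (r_p + r_a)/2 = (1982.2 + 12867)/2 = 7424.6 km = 7.425×10⁶ m.
By Kepler's third law T = 2π√(a³/μ) = 2π × 9.136×10³ = 5.740×10⁴ s.
= 15.94 hours.

T ≈ 15.9 hours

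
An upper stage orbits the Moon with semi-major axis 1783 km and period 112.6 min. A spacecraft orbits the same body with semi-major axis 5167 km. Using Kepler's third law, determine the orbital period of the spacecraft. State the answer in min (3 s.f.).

Kepler's third law: T² ∝ a³, so T₂ = T₁ (a₂/a₁)^(3/2).
a₂/a₁ = 2.898, (a₂/a₁)^(3/2) = 4.933.
T₂ = 112.6 × 4.933 = 555.5 min.

T₂ ≈ 555 min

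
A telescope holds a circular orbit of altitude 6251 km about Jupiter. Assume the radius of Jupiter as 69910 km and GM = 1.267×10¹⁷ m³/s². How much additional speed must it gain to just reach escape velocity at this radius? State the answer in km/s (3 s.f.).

Δv ≈ 16.9 km/s

r = 69910 + 6251 = 76161 km = 7.6161×10⁷ m.
Circular speed v_c = √(μ/r) = 40790 m/s.
Escape speed v_esc = √(2μ/r) = √2 × v_c = 57680 m/s.
Δv = v_esc − v_c = 16890 m/s = 16.89 km/s.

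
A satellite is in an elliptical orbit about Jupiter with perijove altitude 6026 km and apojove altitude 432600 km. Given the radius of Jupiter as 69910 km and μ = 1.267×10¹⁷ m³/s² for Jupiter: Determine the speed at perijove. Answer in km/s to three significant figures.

r_p = 69910 + 6026 = 75936 km = 7.5936×10⁷ m.
r_a = 69910 + 432600 = 502510 km = 5.0251×10⁸ m.
Semi-major axis a = (r_p + r_a)/2 = 2.8922×10⁵ km = 2.892×10⁸ m.
Vis-viva: v² = μ(2/r − 1/a) = 1.267×10¹⁷ × (2.634×10⁻⁸ − 3.458×10⁻⁹) = 2.899×10⁹ m²/s².
v = 53840 m/s = 53.84 km/s.

v ≈ 53.8 km/s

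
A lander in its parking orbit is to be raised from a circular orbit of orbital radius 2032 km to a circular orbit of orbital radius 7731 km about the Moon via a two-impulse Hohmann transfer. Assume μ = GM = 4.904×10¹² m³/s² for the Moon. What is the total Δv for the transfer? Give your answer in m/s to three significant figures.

Δv_total ≈ 684 m/s

r₁ = 2032 km = 2.032×10⁶ m.
r₂ = 7731 km = 7.731×10⁶ m.
Transfer ellipse a_t = (r₁ + r₂)/2 = 4.882×10⁶ m.
At r₁: circular v_c1 = √(μ/r₁) = 1554 m/s; transfer-perilune v_p = √[μ(2/r₁ − 1/a_t)] = 1955 m/s.
Δv₁ = v_p − v_c1 = 401.5 m/s.
At r₂: circular v_c2 = √(μ/r₂) = 796.4 m/s; transfer-apolune v_a = √[μ(2/r₂ − 1/a_t)] = 513.9 m/s.
Δv₂ = v_c2 − v_a = 282.6 m/s.
Total Δv = Δv₁ + Δv₂ = 684.1 m/s.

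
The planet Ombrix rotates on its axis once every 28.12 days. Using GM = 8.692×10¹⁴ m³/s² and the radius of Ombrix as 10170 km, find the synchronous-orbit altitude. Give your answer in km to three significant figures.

h_sync ≈ 4.96×10⁵ km

T = 28.12 days = 2.430×10⁶ s.
A synchronous orbit has period T, so by Kepler's third law a = (μT²/4π²)^(1/3).
μT²/4π² = 8.692×10¹⁴ × (2.430×10⁶)² / 39.48 = 1.300×10²⁶ m³.
a = 5.065×10⁸ m = 5.0653×10⁵ km.
Altitude h = a − R = 5.0653×10⁵ − 10170 = 4.9636×10⁵ km.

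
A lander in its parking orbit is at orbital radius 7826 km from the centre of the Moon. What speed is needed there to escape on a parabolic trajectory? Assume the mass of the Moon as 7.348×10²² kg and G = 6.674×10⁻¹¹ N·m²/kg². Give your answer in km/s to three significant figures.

μ = GM = 6.674×10⁻¹¹ × 7.348×10²² = 4.904×10¹² m³/s².
r = 7826 km = 7.826×10⁶ m.
Escape speed v_esc = √(2μ/r) = √(2 × 4.904×10¹² / 7.826×10⁶) = √(1.253×10⁶) = 1119 m/s.
= 1.119 km/s.

v_esc ≈ 1.12 km/s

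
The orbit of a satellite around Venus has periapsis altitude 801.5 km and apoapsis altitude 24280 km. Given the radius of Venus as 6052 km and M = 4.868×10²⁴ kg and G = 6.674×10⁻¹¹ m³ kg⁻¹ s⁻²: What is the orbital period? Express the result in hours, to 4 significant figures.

μ = GM = 6.674×10⁻¹¹ × 4.868×10²⁴ = 3.249×10¹⁴ m³/s².
r_p = 6052 + 801.5 = 6853.5 km = 6.8535×10⁶ m.
r_a = 6052 + 24280 = 30332 km = 3.0332×10⁷ m.
Semi-major axis a = (r_p + r_a)/2 = (6853.5 + 30332)/2 = 18593 km = 1.859×10⁷ m.
By Kepler's third law T = 2π√(a³/μ) = 2π × 4.448×10³ = 2.795×10⁴ s.
= 7.763 hours.

T ≈ 7.763 hours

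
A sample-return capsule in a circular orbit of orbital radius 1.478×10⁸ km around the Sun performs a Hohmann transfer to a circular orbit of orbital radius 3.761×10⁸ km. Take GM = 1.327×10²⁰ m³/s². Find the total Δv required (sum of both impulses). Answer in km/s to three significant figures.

Δv_total ≈ 10.6 km/s

r₁ = 1.478×10⁸ km = 1.478×10¹¹ m.
r₂ = 3.761×10⁸ km = 3.761×10¹¹ m.
Transfer ellipse a_t = (r₁ + r₂)/2 = 2.620×10¹¹ m.
At r₁: circular v_c1 = √(μ/r₁) = 29960 m/s; transfer-perihelion v_p = √[μ(2/r₁ − 1/a_t)] = 35900 m/s.
Δv₁ = v_p − v_c1 = 5940 m/s.
At r₂: circular v_c2 = √(μ/r₂) = 18780 m/s; transfer-aphelion v_a = √[μ(2/r₂ − 1/a_t)] = 14110 m/s.
Δv₂ = v_c2 − v_a = 4674 m/s.
Total Δv = Δv₁ + Δv₂ = 10610 m/s = 10.61 km/s.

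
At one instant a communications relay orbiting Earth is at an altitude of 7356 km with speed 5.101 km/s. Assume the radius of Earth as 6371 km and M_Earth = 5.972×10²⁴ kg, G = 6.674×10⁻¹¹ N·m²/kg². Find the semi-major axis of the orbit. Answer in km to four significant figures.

a ≈ 12440 km

μ = GM = 6.674×10⁻¹¹ × 5.972×10²⁴ = 3.986×10¹⁴ m³/s².
r = 6371 + 7356 = 13727 km = 1.373×10⁷ m.
Vis-viva rearranged: 1/a = 2/r − v²/μ = 1.457×10⁻⁷ − 6.528×10⁻⁸ = 8.041×10⁻⁸ m⁻¹.
a = 1.244×10⁷ m = 12436 km.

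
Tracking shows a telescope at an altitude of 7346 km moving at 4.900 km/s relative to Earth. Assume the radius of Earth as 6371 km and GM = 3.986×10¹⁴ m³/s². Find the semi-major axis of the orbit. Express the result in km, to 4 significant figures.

r = 6371 + 7346 = 13717 km = 1.372×10⁷ m.
Specific orbital energy ε = v²/2 − μ/r = (4900)²/2 − 3.986×10¹⁴/1.372×10⁷ = -1.705×10⁷ J/kg.
Since ε = −μ/(2a), a = −μ/(2ε) = 1.169×10⁷ m = 11687 km.

a ≈ 11690 km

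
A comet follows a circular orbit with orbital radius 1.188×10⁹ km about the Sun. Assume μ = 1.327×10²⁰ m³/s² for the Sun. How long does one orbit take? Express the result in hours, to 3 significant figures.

r = 1.188×10⁹ km = 1.188×10¹² m.
Kepler's third law: T = 2π√(r³/μ) = 2π√((1.188×10¹²)³ / 1.327×10²⁰).
r³/μ = 1.264×10¹⁶ s², so T = 2π × 1.124×10⁸ = 7.063×10⁸ s.
Converting: 7.063×10⁸ s ÷ 3600 = 1.962×10⁵ hours.

T ≈ 196000 hours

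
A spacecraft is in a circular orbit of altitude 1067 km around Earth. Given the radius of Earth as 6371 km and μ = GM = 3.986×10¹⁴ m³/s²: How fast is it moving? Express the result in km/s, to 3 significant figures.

r = 6371 + 1067 = 7438.0 km = 7.4380×10⁶ m.
For a circular orbit v = √(μ/r) = √(3.986×10¹⁴ / 7.438×10⁶) = √(5.359×10⁷) = 7320 m/s.
That is 7.320 km/s.

v ≈ 7.32 km/s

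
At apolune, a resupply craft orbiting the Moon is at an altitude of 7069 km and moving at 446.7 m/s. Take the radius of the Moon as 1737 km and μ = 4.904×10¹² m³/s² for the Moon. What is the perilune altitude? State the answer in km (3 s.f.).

r_a = 1737 + 7069 = 8806.0 km = 8.806×10⁶ m.
Specific energy ε = v²/2 − μ/r = -4.571×10⁵ J/kg, so a = −μ/(2ε) = 5.364×10⁶ m.
The apsides satisfy r_p + r_a = 2a, so the perilune radius is 2a − r_a = 1.922×10⁶ m = 1922.0 km.
Perilune altitude = 1922.0 − 1737 = 184.98 km.

perilune altitude ≈ 185 km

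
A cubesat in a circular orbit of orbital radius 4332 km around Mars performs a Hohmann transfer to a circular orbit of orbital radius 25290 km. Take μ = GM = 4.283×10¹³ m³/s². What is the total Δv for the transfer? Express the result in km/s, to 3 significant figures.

Δv_total ≈ 1.56 km/s

r₁ = 4332 km = 4.332×10⁶ m.
r₂ = 25290 km = 2.529×10⁷ m.
Transfer ellipse a_t = (r₁ + r₂)/2 = 1.481×10⁷ m.
At r₁: circular v_c1 = √(μ/r₁) = 3144 m/s; transfer-periapsis v_p = √[μ(2/r₁ − 1/a_t)] = 4109 m/s.
Δv₁ = v_p − v_c1 = 964.4 m/s.
At r₂: circular v_c2 = √(μ/r₂) = 1301 m/s; transfer-apoapsis v_a = √[μ(2/r₂ − 1/a_t)] = 703.8 m/s.
Δv₂ = v_c2 − v_a = 597.6 m/s.
Total Δv = Δv₁ + Δv₂ = 1562 m/s = 1.562 km/s.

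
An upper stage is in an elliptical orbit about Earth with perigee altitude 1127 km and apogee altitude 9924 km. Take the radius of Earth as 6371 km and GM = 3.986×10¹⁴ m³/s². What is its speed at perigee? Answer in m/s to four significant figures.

v ≈ 8533 m/s

r_p = 6371 + 1127 = 7498.0 km = 7.4980×10⁶ m.
r_a = 6371 + 9924 = 16295 km = 1.6295×10⁷ m.
Semi-major axis a = (r_p + r_a)/2 = 11896 km = 1.190×10⁷ m.
Vis-viva: v² = μ(2/r − 1/a) = 3.986×10¹⁴ × (2.667×10⁻⁷ − 8.406×10⁻⁸) = 7.282×10⁷ m²/s².
v = 8533 m/s.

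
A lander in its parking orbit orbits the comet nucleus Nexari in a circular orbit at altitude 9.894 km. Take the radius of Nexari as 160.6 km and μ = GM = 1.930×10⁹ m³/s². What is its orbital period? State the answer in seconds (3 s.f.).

T ≈ 10100 seconds

r = 160.6 + 9.894 = 170.49 km = 1.7049×10⁵ m.
Kepler's third law: T = 2π√(r³/μ) = 2π√((1.705×10⁵)³ / 1.930×10⁹).
r³/μ = 2.568×10⁶ s², so T = 2π × 1.602×10³ = 1.007×10⁴ s.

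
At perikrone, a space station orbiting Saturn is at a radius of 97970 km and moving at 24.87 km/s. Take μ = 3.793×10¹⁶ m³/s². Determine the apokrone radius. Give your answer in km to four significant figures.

r_p = 9.797×10⁷ m.
Specific energy ε = v²/2 − μ/r = -7.790×10⁷ J/kg, so a = −μ/(2ε) = 2.435×10⁸ m.
The apsides satisfy r_p + r_a = 2a, so the apokrone radius is 2a − r_p = 3.889×10⁸ m = 3.8893×10⁵ km.

apokrone radius ≈ 3.889×10⁵ km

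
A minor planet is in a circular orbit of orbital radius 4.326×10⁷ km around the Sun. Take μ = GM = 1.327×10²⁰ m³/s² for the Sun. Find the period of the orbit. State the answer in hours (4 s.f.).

r = 4.326×10⁷ km = 4.326×10¹⁰ m.
Kepler's third law: T = 2π√(r³/μ) = 2π√((4.326×10¹⁰)³ / 1.327×10²⁰).
r³/μ = 6.101×10¹¹ s², so T = 2π × 7.811×10⁵ = 4.908×10⁶ s.
Converting: 4.908×10⁶ s ÷ 3600 = 1363 hours.

T ≈ 1363 hours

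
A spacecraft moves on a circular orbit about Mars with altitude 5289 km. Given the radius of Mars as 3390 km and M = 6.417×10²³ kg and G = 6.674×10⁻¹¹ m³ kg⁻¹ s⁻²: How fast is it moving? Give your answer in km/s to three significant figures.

v ≈ 2.22 km/s

μ = GM = 6.674×10⁻¹¹ × 6.417×10²³ = 4.283×10¹³ m³/s².
r = 3390 + 5289 = 8679.0 km = 8.6790×10⁶ m.
For a circular orbit v = √(μ/r) = √(4.283×10¹³ / 8.679×10⁶) = √(4.935×10⁶) = 2221 m/s.
That is 2.221 km/s.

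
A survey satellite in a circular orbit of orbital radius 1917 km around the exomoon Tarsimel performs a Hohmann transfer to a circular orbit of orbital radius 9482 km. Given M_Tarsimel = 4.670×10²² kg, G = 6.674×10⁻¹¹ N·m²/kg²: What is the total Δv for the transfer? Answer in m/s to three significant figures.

Δv_total ≈ 610 m/s

μ = GM = 6.674×10⁻¹¹ × 4.670×10²² = 3.117×10¹² m³/s².
r₁ = 1917 km = 1.917×10⁶ m.
r₂ = 9482 km = 9.482×10⁶ m.
Transfer ellipse a_t = (r₁ + r₂)/2 = 5.700×10⁶ m.
At r₁: circular v_c1 = √(μ/r₁) = 1275 m/s; transfer-periapsis v_p = √[μ(2/r₁ − 1/a_t)] = 1645 m/s.
Δv₁ = v_p − v_c1 = 369.6 m/s.
At r₂: circular v_c2 = √(μ/r₂) = 573.3 m/s; transfer-apoapsis v_a = √[μ(2/r₂ − 1/a_t)] = 332.5 m/s.
Δv₂ = v_c2 − v_a = 240.8 m/s.
Total Δv = Δv₁ + Δv₂ = 610.4 m/s.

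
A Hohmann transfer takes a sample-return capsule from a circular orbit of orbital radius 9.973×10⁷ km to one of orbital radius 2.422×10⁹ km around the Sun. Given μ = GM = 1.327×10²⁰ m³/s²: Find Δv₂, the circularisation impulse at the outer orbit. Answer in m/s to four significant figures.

r₁ = 9.973×10⁷ km = 9.973×10¹⁰ m.
r₂ = 2.422×10⁹ km = 2.422×10¹² m.
Transfer ellipse a_t = (r₁ + r₂)/2 = 1.261×10¹² m.
At r₁: circular v_c1 = √(μ/r₁) = 36480 m/s; transfer-perihelion v_p = √[μ(2/r₁ − 1/a_t)] = 50560 m/s.
At r₂: circular v_c2 = √(μ/r₂) = 7402 m/s; transfer-aphelion v_a = √[μ(2/r₂ − 1/a_t)] = 2082 m/s.
Δv₂ = v_c2 − v_a = 5320 m/s.

Δv ≈ 5320 m/s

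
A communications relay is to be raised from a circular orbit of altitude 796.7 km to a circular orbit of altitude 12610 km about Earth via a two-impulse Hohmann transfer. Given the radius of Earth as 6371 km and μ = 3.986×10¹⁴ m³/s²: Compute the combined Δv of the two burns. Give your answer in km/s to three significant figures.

r₁ = 6371 + 796.7 = 7167.7 km = 7.1677×10⁶ m.
r₂ = 6371 + 12610 = 18981 km = 1.8981×10⁷ m.
Transfer ellipse a_t = (r₁ + r₂)/2 = 1.307×10⁷ m.
At r₁: circular v_c1 = √(μ/r₁) = 7457 m/s; transfer-perigee v_p = √[μ(2/r₁ − 1/a_t)] = 8985 m/s.
Δv₁ = v_p − v_c1 = 1528 m/s.
At r₂: circular v_c2 = √(μ/r₂) = 4583 m/s; transfer-apogee v_a = √[μ(2/r₂ − 1/a_t)] = 3393 m/s.
Δv₂ = v_c2 − v_a = 1190 m/s.
Total Δv = Δv₁ + Δv₂ = 2717 m/s = 2.717 km/s.

Δv_total ≈ 2.72 km/s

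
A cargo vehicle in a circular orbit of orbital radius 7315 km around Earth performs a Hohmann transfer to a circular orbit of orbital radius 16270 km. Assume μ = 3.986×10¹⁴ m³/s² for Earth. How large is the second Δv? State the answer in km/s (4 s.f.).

Δv ≈ 1.051 km/s

r₁ = 7315 km = 7.315×10⁶ m.
r₂ = 16270 km = 1.627×10⁷ m.
Transfer ellipse a_t = (r₁ + r₂)/2 = 1.179×10⁷ m.
At r₁: circular v_c1 = √(μ/r₁) = 7382 m/s; transfer-perigee v_p = √[μ(2/r₁ − 1/a_t)] = 8671 m/s.
At r₂: circular v_c2 = √(μ/r₂) = 4950 m/s; transfer-apogee v_a = √[μ(2/r₂ − 1/a_t)] = 3898 m/s.
Δv₂ = v_c2 − v_a = 1051 m/s.
= 1.051 km/s.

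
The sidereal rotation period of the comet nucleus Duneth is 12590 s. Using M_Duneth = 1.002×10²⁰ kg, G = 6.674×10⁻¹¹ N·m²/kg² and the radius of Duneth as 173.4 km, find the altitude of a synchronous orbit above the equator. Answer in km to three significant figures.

μ = GM = 6.674×10⁻¹¹ × 1.002×10²⁰ = 6.687×10⁹ m³/s².
A synchronous orbit has period T, so by Kepler's third law a = (μT²/4π²)^(1/3).
μT²/4π² = 6.687×10⁹ × (1.259×10⁴)² / 39.48 = 2.685×10¹⁶ m³.
a = 2.994×10⁵ m = 299.44 km.
Altitude h = a − R = 299.44 − 173.4 = 126.04 km.

h_sync ≈ 126 km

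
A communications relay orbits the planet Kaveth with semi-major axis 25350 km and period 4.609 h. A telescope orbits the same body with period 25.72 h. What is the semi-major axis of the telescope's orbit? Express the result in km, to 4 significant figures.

Kepler's third law: a³ ∝ T², so a₂ = a₁ (T₂/T₁)^(2/3).
T₂/T₁ = 5.580, (T₂/T₁)^(2/3) = 3.146.
a₂ = 25350 × 3.146 = 79750 km.

a₂ ≈ 79750 km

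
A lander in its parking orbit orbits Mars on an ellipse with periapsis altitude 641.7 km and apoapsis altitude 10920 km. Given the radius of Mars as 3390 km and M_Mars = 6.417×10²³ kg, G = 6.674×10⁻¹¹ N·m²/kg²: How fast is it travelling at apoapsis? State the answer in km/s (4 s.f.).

μ = GM = 6.674×10⁻¹¹ × 6.417×10²³ = 4.283×10¹³ m³/s².
r_p = 3390 + 641.7 = 4031.7 km = 4.0317×10⁶ m.
r_a = 3390 + 10920 = 14310 km = 1.4310×10⁷ m.
Semi-major axis a = (r_p + r_a)/2 = 9170.9 km = 9.171×10⁶ m.
Vis-viva: v² = μ(2/r − 1/a) = 4.283×10¹³ × (1.398×10⁻⁷ − 1.090×10⁻⁷) = 1.316×10⁶ m²/s².
v = 1147 m/s = 1.147 km/s.

v ≈ 1.147 km/s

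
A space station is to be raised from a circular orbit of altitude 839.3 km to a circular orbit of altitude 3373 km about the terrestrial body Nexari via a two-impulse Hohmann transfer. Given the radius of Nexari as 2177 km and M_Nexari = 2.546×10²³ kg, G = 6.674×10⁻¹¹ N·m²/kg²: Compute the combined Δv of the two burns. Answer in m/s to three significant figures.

Δv_total ≈ 610 m/s

μ = GM = 6.674×10⁻¹¹ × 2.546×10²³ = 1.699×10¹³ m³/s².
r₁ = 2177 + 839.3 = 3016.3 km = 3.0163×10⁶ m.
r₂ = 2177 + 3373 = 5550.0 km = 5.5500×10⁶ m.
Transfer ellipse a_t = (r₁ + r₂)/2 = 4.283×10⁶ m.
At r₁: circular v_c1 = √(μ/r₁) = 2373 m/s; transfer-periapsis v_p = √[μ(2/r₁ − 1/a_t)] = 2702 m/s.
Δv₁ = v_p − v_c1 = 328.3 m/s.
At r₂: circular v_c2 = √(μ/r₂) = 1750 m/s; transfer-apoapsis v_a = √[μ(2/r₂ − 1/a_t)] = 1468 m/s.
Δv₂ = v_c2 − v_a = 281.4 m/s.
Total Δv = Δv₁ + Δv₂ = 609.7 m/s.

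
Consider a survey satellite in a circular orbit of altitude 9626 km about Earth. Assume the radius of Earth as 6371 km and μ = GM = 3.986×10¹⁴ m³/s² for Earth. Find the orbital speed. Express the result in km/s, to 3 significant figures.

r = 6371 + 9626 = 15997 km = 1.5997×10⁷ m.
For a circular orbit v = √(μ/r) = √(3.986×10¹⁴ / 1.600×10⁷) = √(2.492×10⁷) = 4992 m/s.
That is 4.992 km/s.

v ≈ 4.99 km/s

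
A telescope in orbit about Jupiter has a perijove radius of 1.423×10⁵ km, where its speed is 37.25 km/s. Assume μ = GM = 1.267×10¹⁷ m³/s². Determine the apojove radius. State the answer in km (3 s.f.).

r_p = 1.423×10⁸ m.
Specific energy ε = v²/2 − μ/r = -1.966×10⁸ J/kg, so a = −μ/(2ε) = 3.222×10⁸ m.
The apsides satisfy r_p + r_a = 2a, so the apojove radius is 2a − r_p = 5.022×10⁸ m = 5.0218×10⁵ km.

apojove radius ≈ 5.02×10⁵ km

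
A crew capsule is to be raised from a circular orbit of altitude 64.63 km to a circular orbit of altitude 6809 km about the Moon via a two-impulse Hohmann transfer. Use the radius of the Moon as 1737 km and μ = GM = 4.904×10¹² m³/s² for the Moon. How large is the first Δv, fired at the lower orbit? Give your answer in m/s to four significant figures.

r₁ = 1737 + 64.63 = 1801.6 km = 1.8016×10⁶ m.
r₂ = 1737 + 6809 = 8546.0 km = 8.5460×10⁶ m.
Transfer ellipse a_t = (r₁ + r₂)/2 = 5.174×10⁶ m.
At r₁: circular v_c1 = √(μ/r₁) = 1650 m/s; transfer-perilune v_p = √[μ(2/r₁ − 1/a_t)] = 2120 m/s.
Δv₁ = v_p − v_c1 = 470.6 m/s.

Δv ≈ 470.6 m/s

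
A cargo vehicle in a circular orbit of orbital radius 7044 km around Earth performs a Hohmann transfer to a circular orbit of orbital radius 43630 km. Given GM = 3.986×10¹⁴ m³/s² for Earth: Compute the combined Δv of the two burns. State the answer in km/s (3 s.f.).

Δv_total ≈ 3.78 km/s

r₁ = 7044 km = 7.044×10⁶ m.
r₂ = 43630 km = 4.363×10⁷ m.
Transfer ellipse a_t = (r₁ + r₂)/2 = 2.534×10⁷ m.
At r₁: circular v_c1 = √(μ/r₁) = 7522 m/s; transfer-perigee v_p = √[μ(2/r₁ − 1/a_t)] = 9871 m/s.
Δv₁ = v_p − v_c1 = 2349 m/s.
At r₂: circular v_c2 = √(μ/r₂) = 3023 m/s; transfer-apogee v_a = √[μ(2/r₂ − 1/a_t)] = 1594 m/s.
Δv₂ = v_c2 − v_a = 1429 m/s.
Total Δv = Δv₁ + Δv₂ = 3778 m/s = 3.778 km/s.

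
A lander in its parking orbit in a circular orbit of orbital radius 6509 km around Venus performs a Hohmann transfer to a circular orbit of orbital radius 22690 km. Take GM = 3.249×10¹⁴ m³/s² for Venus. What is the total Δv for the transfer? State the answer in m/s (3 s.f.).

r₁ = 6509 km = 6.509×10⁶ m.
r₂ = 22690 km = 2.269×10⁷ m.
Transfer ellipse a_t = (r₁ + r₂)/2 = 1.460×10⁷ m.
At r₁: circular v_c1 = √(μ/r₁) = 7065 m/s; transfer-periapsis v_p = √[μ(2/r₁ − 1/a_t)] = 8808 m/s.
Δv₁ = v_p − v_c1 = 1743 m/s.
At r₂: circular v_c2 = √(μ/r₂) = 3784 m/s; transfer-apoapsis v_a = √[μ(2/r₂ − 1/a_t)] = 2527 m/s.
Δv₂ = v_c2 − v_a = 1257 m/s.
Total Δv = Δv₁ + Δv₂ = 3000 m/s.

Δv_total ≈ 3000 m/s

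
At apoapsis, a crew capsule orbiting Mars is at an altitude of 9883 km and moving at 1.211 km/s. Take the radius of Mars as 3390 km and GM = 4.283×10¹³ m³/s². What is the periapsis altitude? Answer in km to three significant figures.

r_a = 3390 + 9883 = 13273 km = 1.327×10⁷ m.
Specific energy ε = v²/2 − μ/r = -2.494×10⁶ J/kg, so a = −μ/(2ε) = 8.588×10⁶ m.
The apsides satisfy r_p + r_a = 2a, so the periapsis radius is 2a − r_a = 3.903×10⁶ m = 3903.0 km.
Periapsis altitude = 3903.0 − 3390 = 513.03 km.

periapsis altitude ≈ 513 km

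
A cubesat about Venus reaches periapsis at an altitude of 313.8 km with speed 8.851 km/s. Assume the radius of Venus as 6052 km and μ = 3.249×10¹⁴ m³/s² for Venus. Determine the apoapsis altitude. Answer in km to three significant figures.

r_p = 6052 + 313.8 = 6365.8 km = 6.366×10⁶ m.
Specific energy ε = v²/2 − μ/r = -1.187×10⁷ J/kg, so a = −μ/(2ε) = 1.369×10⁷ m.
The apsides satisfy r_p + r_a = 2a, so the apoapsis radius is 2a − r_p = 2.101×10⁷ m = 21010 km.
Apoapsis altitude = 21010 − 6052 = 14958 km.

apoapsis altitude ≈ 15000 km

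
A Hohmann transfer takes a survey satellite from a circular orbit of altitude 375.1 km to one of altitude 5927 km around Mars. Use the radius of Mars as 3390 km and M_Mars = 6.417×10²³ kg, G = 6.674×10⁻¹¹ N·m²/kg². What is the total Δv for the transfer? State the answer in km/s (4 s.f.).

μ = GM = 6.674×10⁻¹¹ × 6.417×10²³ = 4.283×10¹³ m³/s².
r₁ = 3390 + 375.1 = 3765.1 km = 3.7651×10⁶ m.
r₂ = 3390 + 5927 = 9317.0 km = 9.3170×10⁶ m.
Transfer ellipse a_t = (r₁ + r₂)/2 = 6.541×10⁶ m.
At r₁: circular v_c1 = √(μ/r₁) = 3373 m/s; transfer-periapsis v_p = √[μ(2/r₁ − 1/a_t)] = 4025 m/s.
Δv₁ = v_p − v_c1 = 652.5 m/s.
At r₂: circular v_c2 = √(μ/r₂) = 2144 m/s; transfer-apoapsis v_a = √[μ(2/r₂ − 1/a_t)] = 1627 m/s.
Δv₂ = v_c2 − v_a = 517.4 m/s.
Total Δv = Δv₁ + Δv₂ = 1170 m/s = 1.170 km/s.

Δv_total ≈ 1.170 km/s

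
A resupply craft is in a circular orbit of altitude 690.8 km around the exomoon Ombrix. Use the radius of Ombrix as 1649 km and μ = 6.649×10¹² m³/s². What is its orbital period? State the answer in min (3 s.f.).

r = 1649 + 690.8 = 2339.8 km = 2.3398×10⁶ m.
Kepler's third law: T = 2π√(r³/μ) = 2π√((2.340×10⁶)³ / 6.649×10¹²).
r³/μ = 1.927×10⁶ s², so T = 2π × 1.388×10³ = 8.721×10³ s.
Converting: 8.721×10³ s ÷ 60.00 = 145.4 min.

T ≈ 145 min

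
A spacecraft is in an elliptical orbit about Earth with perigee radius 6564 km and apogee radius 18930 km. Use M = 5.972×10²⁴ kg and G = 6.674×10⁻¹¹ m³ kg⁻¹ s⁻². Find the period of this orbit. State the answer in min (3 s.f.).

μ = GM = 6.674×10⁻¹¹ × 5.972×10²⁴ = 3.986×10¹⁴ m³/s².
Semi-major axis a = (r_p + r_a)/2 = (6564.0 + 18930)/2 = 12747 km = 1.275×10⁷ m.
By Kepler's third law T = 2π√(a³/μ) = 2π × 2.280×10³ = 1.432×10⁴ s.
= 238.7 min.

T ≈ 239 min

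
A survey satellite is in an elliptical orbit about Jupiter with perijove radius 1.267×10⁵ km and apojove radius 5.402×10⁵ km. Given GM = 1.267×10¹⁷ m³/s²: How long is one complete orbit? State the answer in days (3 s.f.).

Semi-major axis a = (r_p + r_a)/2 = (1.2670×10⁵ + 5.4020×10⁵)/2 = 3.3345×10⁵ km = 3.334×10⁸ m.
By Kepler's third law T = 2π√(a³/μ) = 2π × 1.711×10⁴ = 1.075×10⁵ s.
= 1.244 days.

T ≈ 1.24 days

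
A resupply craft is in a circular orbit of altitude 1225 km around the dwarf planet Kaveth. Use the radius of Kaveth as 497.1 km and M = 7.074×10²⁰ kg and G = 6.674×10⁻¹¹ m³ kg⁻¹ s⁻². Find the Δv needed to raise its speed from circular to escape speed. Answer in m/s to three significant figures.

μ = GM = 6.674×10⁻¹¹ × 7.074×10²⁰ = 4.721×10¹⁰ m³/s².
r = 497.1 + 1225 = 1722.1 km = 1.7221×10⁶ m.
Circular speed v_c = √(μ/r) = 165.6 m/s.
Escape speed v_esc = √(2μ/r) = √2 × v_c = 234.2 m/s.
Δv = v_esc − v_c = 68.58 m/s.

Δv ≈ 68.6 m/s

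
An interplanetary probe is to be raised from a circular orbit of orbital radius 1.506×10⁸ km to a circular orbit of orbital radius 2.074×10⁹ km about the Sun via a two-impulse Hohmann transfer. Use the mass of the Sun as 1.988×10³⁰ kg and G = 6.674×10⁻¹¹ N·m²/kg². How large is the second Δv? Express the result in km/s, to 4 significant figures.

Δv ≈ 5.055 km/s

μ = GM = 6.674×10⁻¹¹ × 1.988×10³⁰ = 1.327×10²⁰ m³/s².
r₁ = 1.506×10⁸ km = 1.506×10¹¹ m.
r₂ = 2.074×10⁹ km = 2.074×10¹² m.
Transfer ellipse a_t = (r₁ + r₂)/2 = 1.112×10¹² m.
At r₁: circular v_c1 = √(μ/r₁) = 29680 m/s; transfer-perihelion v_p = √[μ(2/r₁ − 1/a_t)] = 40530 m/s.
At r₂: circular v_c2 = √(μ/r₂) = 7998 m/s; transfer-aphelion v_a = √[μ(2/r₂ − 1/a_t)] = 2943 m/s.
Δv₂ = v_c2 − v_a = 5055 m/s.
= 5.055 km/s.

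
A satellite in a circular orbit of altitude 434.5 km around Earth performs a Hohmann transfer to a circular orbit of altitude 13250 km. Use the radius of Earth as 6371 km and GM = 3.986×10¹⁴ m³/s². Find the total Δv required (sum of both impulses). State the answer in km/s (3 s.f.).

Δv_total ≈ 2.95 km/s

r₁ = 6371 + 434.5 = 6805.5 km = 6.8055×10⁶ m.
r₂ = 6371 + 13250 = 19621 km = 1.9621×10⁷ m.
Transfer ellipse a_t = (r₁ + r₂)/2 = 1.321×10⁷ m.
At r₁: circular v_c1 = √(μ/r₁) = 7653 m/s; transfer-perigee v_p = √[μ(2/r₁ − 1/a_t)] = 9326 m/s.
Δv₁ = v_p − v_c1 = 1673 m/s.
At r₂: circular v_c2 = √(μ/r₂) = 4507 m/s; transfer-apogee v_a = √[μ(2/r₂ − 1/a_t)] = 3235 m/s.
Δv₂ = v_c2 − v_a = 1273 m/s.
Total Δv = Δv₁ + Δv₂ = 2945 m/s = 2.945 km/s.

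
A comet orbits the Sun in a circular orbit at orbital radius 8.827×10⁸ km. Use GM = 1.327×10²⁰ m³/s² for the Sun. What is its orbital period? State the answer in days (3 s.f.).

r = 8.827×10⁸ km = 8.827×10¹¹ m.
Kepler's third law: T = 2π√(r³/μ) = 2π√((8.827×10¹¹)³ / 1.327×10²⁰).
r³/μ = 5.183×10¹⁵ s², so T = 2π × 7.199×10⁷ = 4.523×10⁸ s.
Converting: 4.523×10⁸ s ÷ 86400 = 5235 days.

T ≈ 5240 days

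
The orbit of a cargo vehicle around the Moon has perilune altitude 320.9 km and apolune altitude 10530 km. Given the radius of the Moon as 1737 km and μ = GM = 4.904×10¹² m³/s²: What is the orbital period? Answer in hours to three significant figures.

r_p = 1737 + 320.9 = 2057.9 km = 2.0579×10⁶ m.
r_a = 1737 + 10530 = 12267 km = 1.2267×10⁷ m.
Semi-major axis a = (r_p + r_a)/2 = (2057.9 + 12267)/2 = 7162.4 km = 7.162×10⁶ m.
By Kepler's third law T = 2π√(a³/μ) = 2π × 8.656×10³ = 5.439×10⁴ s.
= 15.11 hours.

T ≈ 15.1 hours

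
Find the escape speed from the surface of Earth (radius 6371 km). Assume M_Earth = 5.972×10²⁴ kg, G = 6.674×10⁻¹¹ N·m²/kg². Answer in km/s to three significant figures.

v_esc ≈ 11.2 km/s

μ = GM = 6.674×10⁻¹¹ × 5.972×10²⁴ = 3.986×10¹⁴ m³/s².
r = R = 6.371×10⁶ m.
Escape speed v_esc = √(2μ/r) = √(2 × 3.986×10¹⁴ / 6.371×10⁶) = √(1.251×10⁸) = 11190 m/s.
= 11.19 km/s.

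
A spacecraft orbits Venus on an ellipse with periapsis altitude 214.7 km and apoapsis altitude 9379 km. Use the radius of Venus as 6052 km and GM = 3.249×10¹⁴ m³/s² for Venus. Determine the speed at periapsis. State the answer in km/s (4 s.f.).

v ≈ 8.587 km/s

r_p = 6052 + 214.7 = 6266.7 km = 6.2667×10⁶ m.
r_a = 6052 + 9379 = 15431 km = 1.5431×10⁷ m.
Semi-major axis a = (r_p + r_a)/2 = 10849 km = 1.085×10⁷ m.
Vis-viva: v² = μ(2/r − 1/a) = 3.249×10¹⁴ × (3.191×10⁻⁷ − 9.218×10⁻⁸) = 7.374×10⁷ m²/s².
v = 8587 m/s = 8.587 km/s.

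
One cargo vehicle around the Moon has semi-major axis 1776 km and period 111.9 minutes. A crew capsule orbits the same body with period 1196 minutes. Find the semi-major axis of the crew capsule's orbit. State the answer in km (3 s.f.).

a₂ ≈ 8620 km

Kepler's third law: a³ ∝ T², so a₂ = a₁ (T₂/T₁)^(2/3).
T₂/T₁ = 10.69, (T₂/T₁)^(2/3) = 4.852.
a₂ = 1776 × 4.852 = 8617 km.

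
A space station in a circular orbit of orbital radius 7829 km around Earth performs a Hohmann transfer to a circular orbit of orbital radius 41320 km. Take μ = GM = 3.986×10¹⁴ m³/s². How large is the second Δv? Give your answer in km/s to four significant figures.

Δv ≈ 1.353 km/s

r₁ = 7829 km = 7.829×10⁶ m.
r₂ = 41320 km = 4.132×10⁷ m.
Transfer ellipse a_t = (r₁ + r₂)/2 = 2.457×10⁷ m.
At r₁: circular v_c1 = √(μ/r₁) = 7135 m/s; transfer-perigee v_p = √[μ(2/r₁ − 1/a_t)] = 9252 m/s.
At r₂: circular v_c2 = √(μ/r₂) = 3106 m/s; transfer-apogee v_a = √[μ(2/r₂ − 1/a_t)] = 1753 m/s.
Δv₂ = v_c2 − v_a = 1353 m/s.
= 1.353 km/s.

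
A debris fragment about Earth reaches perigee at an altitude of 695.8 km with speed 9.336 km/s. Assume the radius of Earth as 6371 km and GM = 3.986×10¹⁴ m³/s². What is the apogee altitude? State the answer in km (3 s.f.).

r_p = 6371 + 695.8 = 7066.8 km = 7.067×10⁶ m.
Specific energy ε = v²/2 − μ/r = -1.282×10⁷ J/kg, so a = −μ/(2ε) = 1.554×10⁷ m.
The apsides satisfy r_p + r_a = 2a, so the apogee radius is 2a − r_p = 2.402×10⁷ m = 24015 km.
Apogee altitude = 24015 − 6371 = 17644 km.

apogee altitude ≈ 17600 km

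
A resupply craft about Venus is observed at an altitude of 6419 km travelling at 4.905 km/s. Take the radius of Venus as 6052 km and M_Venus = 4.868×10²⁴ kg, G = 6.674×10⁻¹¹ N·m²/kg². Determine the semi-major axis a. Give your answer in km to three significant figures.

a ≈ 11600 km

μ = GM = 6.674×10⁻¹¹ × 4.868×10²⁴ = 3.249×10¹⁴ m³/s².
r = 6052 + 6419 = 12471 km = 1.247×10⁷ m.
Specific orbital energy ε = v²/2 − μ/r = (4905)²/2 − 3.249×10¹⁴/1.247×10⁷ = -1.402×10⁷ J/kg.
Since ε = −μ/(2a), a = −μ/(2ε) = 1.158×10⁷ m = 11585 km.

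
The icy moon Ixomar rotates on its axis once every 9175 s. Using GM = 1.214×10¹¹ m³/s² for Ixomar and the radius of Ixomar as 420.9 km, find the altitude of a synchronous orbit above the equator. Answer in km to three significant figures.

h_sync ≈ 216 km

A synchronous orbit has period T, so by Kepler's third law a = (μT²/4π²)^(1/3).
μT²/4π² = 1.214×10¹¹ × (9.175×10³)² / 39.48 = 2.589×10¹⁷ m³.
a = 6.373×10⁵ m = 637.32 km.
Altitude h = a − R = 637.32 − 420.9 = 216.42 km.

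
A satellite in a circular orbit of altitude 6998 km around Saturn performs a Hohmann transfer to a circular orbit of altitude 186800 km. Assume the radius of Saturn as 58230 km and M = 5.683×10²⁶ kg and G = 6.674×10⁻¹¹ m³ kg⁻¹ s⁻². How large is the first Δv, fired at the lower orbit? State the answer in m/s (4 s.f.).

Δv ≈ 6192 m/s

μ = GM = 6.674×10⁻¹¹ × 5.683×10²⁶ = 3.793×10¹⁶ m³/s².
r₁ = 58230 + 6998 = 65228 km = 6.5228×10⁷ m.
r₂ = 58230 + 186800 = 245030 km = 2.4503×10⁸ m.
Transfer ellipse a_t = (r₁ + r₂)/2 = 1.551×10⁸ m.
At r₁: circular v_c1 = √(μ/r₁) = 24110 m/s; transfer-perikrone v_p = √[μ(2/r₁ − 1/a_t)] = 30310 m/s.
Δv₁ = v_p − v_c1 = 6192 m/s.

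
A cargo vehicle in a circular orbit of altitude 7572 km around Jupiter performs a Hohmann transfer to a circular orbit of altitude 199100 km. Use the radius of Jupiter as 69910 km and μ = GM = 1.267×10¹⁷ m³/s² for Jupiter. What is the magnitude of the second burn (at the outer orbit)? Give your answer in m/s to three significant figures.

r₁ = 69910 + 7572 = 77482 km = 7.7482×10⁷ m.
r₂ = 69910 + 199100 = 269010 km = 2.6901×10⁸ m.
Transfer ellipse a_t = (r₁ + r₂)/2 = 1.732×10⁸ m.
At r₁: circular v_c1 = √(μ/r₁) = 40440 m/s; transfer-perijove v_p = √[μ(2/r₁ − 1/a_t)] = 50390 m/s.
At r₂: circular v_c2 = √(μ/r₂) = 21700 m/s; transfer-apojove v_a = √[μ(2/r₂ − 1/a_t)] = 14510 m/s.
Δv₂ = v_c2 − v_a = 7189 m/s.

Δv ≈ 7190 m/s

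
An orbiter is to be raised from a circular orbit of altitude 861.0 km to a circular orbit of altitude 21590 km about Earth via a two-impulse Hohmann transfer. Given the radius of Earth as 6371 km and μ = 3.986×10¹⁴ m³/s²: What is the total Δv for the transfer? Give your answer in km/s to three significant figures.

Δv_total ≈ 3.29 km/s

r₁ = 6371 + 861.0 = 7232.0 km = 7.2320×10⁶ m.
r₂ = 6371 + 21590 = 27961 km = 2.7961×10⁷ m.
Transfer ellipse a_t = (r₁ + r₂)/2 = 1.760×10⁷ m.
At r₁: circular v_c1 = √(μ/r₁) = 7424 m/s; transfer-perigee v_p = √[μ(2/r₁ − 1/a_t)] = 9358 m/s.
Δv₁ = v_p − v_c1 = 1934 m/s.
At r₂: circular v_c2 = √(μ/r₂) = 3776 m/s; transfer-apogee v_a = √[μ(2/r₂ − 1/a_t)] = 2421 m/s.
Δv₂ = v_c2 − v_a = 1355 m/s.
Total Δv = Δv₁ + Δv₂ = 3290 m/s = 3.290 km/s.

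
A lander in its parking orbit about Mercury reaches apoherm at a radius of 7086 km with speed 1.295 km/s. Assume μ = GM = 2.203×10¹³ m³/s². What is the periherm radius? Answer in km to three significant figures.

periherm radius ≈ 2620 km

r_a = 7.086×10⁶ m.
Specific energy ε = v²/2 − μ/r = -2.270×10⁶ J/kg, so a = −μ/(2ε) = 4.851×10⁶ m.
The apsides satisfy r_p + r_a = 2a, so the periherm radius is 2a − r_a = 2.617×10⁶ m = 2617.0 km.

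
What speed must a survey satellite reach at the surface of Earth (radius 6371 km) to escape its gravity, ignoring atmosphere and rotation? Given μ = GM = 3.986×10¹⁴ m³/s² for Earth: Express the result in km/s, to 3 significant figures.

v_esc ≈ 11.2 km/s

r = R = 6.371×10⁶ m.
Escape speed v_esc = √(2μ/r) = √(2 × 3.986×10¹⁴ / 6.371×10⁶) = √(1.251×10⁸) = 11190 m/s.
= 11.19 km/s.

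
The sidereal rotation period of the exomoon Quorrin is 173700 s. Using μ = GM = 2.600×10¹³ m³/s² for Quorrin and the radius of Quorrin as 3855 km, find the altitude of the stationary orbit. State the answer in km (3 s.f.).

A synchronous orbit has period T, so by Kepler's third law a = (μT²/4π²)^(1/3).
μT²/4π² = 2.600×10¹³ × (1.737×10⁵)² / 39.48 = 1.987×10²² m³.
a = 2.709×10⁷ m = 27086 km.
Altitude h = a − R = 27086 − 3855 = 23231 km.

h_sync ≈ 23200 km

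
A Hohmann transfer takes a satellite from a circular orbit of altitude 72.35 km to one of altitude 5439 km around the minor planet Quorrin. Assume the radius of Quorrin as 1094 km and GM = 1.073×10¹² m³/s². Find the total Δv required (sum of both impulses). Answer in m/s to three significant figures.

Δv_total ≈ 473 m/s

r₁ = 1094 + 72.35 = 1166.3 km = 1.1664×10⁶ m.
r₂ = 1094 + 5439 = 6533.0 km = 6.5330×10⁶ m.
Transfer ellipse a_t = (r₁ + r₂)/2 = 3.850×10⁶ m.
At r₁: circular v_c1 = √(μ/r₁) = 959.1 m/s; transfer-periapsis v_p = √[μ(2/r₁ − 1/a_t)] = 1249 m/s.
Δv₁ = v_p − v_c1 = 290.3 m/s.
At r₂: circular v_c2 = √(μ/r₂) = 405.3 m/s; transfer-apoapsis v_a = √[μ(2/r₂ − 1/a_t)] = 223.1 m/s.
Δv₂ = v_c2 − v_a = 182.2 m/s.
Total Δv = Δv₁ + Δv₂ = 472.5 m/s.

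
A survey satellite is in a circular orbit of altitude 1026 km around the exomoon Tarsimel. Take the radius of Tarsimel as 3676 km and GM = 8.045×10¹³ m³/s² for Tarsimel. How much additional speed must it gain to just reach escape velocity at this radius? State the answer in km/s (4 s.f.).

r = 3676 + 1026 = 4702.0 km = 4.7020×10⁶ m.
Circular speed v_c = √(μ/r) = 4136 m/s.
Escape speed v_esc = √(2μ/r) = √2 × v_c = 5850 m/s.
Δv = v_esc − v_c = 1713 m/s = 1.713 km/s.

Δv ≈ 1.713 km/s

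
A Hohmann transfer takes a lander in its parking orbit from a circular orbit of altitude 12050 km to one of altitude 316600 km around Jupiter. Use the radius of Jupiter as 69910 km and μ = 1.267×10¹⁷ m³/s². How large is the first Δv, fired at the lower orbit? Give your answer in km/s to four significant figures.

Δv ≈ 11.19 km/s

r₁ = 69910 + 12050 = 81960 km = 8.1960×10⁷ m.
r₂ = 69910 + 316600 = 386510 km = 3.8651×10⁸ m.
Transfer ellipse a_t = (r₁ + r₂)/2 = 2.342×10⁸ m.
At r₁: circular v_c1 = √(μ/r₁) = 39320 m/s; transfer-perijove v_p = √[μ(2/r₁ − 1/a_t)] = 50510 m/s.
Δv₁ = v_p − v_c1 = 11190 m/s.
= 11.19 km/s.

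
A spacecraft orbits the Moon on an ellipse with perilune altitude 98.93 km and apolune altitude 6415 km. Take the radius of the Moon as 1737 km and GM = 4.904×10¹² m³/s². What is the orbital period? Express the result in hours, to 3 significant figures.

r_p = 1737 + 98.93 = 1835.9 km = 1.8359×10⁶ m.
r_a = 1737 + 6415 = 8152.0 km = 8.1520×10⁶ m.
Semi-major axis a = (r_p + r_a)/2 = (1835.9 + 8152.0)/2 = 4994.0 km = 4.994×10⁶ m.
By Kepler's third law T = 2π√(a³/μ) = 2π × 5.040×10³ = 3.166×10⁴ s.
= 8.796 hours.

T ≈ 8.80 hours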